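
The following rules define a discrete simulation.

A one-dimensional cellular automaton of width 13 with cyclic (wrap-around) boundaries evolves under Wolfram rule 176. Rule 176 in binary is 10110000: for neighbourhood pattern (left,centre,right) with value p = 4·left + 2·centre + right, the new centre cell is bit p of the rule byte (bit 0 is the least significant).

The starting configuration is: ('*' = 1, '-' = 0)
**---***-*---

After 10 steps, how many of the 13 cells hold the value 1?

4

0) **---***-*---
1) --*---*-*-*--
2) ---*---*-*-*-
3) ----*---*-*-*
4) *----*---*-*-
5) -*----*---*-*
6) *-*----*---*-
7) -*-*----*---*
8) *-*-*----*---
9) -*-*-*----*--
10) --*-*-*----*-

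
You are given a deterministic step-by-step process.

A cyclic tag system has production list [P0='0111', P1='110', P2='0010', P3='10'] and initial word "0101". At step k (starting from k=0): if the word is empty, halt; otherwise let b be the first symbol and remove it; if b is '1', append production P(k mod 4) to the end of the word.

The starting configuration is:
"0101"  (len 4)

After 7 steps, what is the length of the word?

step 0: "0101"  (len 4)
step 1: "101"  (len 3)
step 2: "01110"  (len 5)
step 3: "1110"  (len 4)
step 4: "11010"  (len 5)
step 5: "10100111"  (len 8)
step 6: "0100111110"  (len 10)
step 7: "100111110"  (len 9)

9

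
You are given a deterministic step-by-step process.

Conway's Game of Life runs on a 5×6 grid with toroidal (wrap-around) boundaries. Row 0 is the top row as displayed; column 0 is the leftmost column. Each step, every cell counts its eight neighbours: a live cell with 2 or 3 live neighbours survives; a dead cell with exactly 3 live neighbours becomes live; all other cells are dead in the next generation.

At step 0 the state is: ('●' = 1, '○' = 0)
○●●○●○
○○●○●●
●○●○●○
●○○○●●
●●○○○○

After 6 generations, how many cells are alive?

6

[0] ○●●○●○
○○●○●●
●○●○●○
●○○○●●
●●○○○○
[1] ○○●○●○
●○●○●○
●○○○○○
○○○●●○
○○●●●○
[2] ○○●○●○
○○○○○○
○●○○●○
○○●○●●
○○●○○●
[3] ○○○●○○
○○○●○○
○○○●●●
●●●○●●
○●●○○●
[4] ○○○●●○
○○●●○○
○●○○○○
○○○○○○
○○○○○●
[5] ○○●●●○
○○●●●○
○○●○○○
○○○○○○
○○○○●○
[6] ○○●○○●
○●○○●○
○○●○○○
○○○○○○
○○○○●○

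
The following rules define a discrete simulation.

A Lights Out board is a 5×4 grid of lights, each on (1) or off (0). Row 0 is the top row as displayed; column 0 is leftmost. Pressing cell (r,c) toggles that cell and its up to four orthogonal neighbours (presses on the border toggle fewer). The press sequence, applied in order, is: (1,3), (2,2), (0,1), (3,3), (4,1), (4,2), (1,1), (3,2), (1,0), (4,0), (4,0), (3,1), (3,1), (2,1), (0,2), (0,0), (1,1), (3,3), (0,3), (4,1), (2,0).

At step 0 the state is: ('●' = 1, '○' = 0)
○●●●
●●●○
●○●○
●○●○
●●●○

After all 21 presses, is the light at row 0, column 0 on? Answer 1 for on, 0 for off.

0) ○●●●
●●●○
●○●○
●○●○
●●●○
1) ○●●○
●●○●
●○●●
●○●○
●●●○
2) ○●●○
●●●●
●●○○
●○○○
●●●○
3) ●○○○
●○●●
●●○○
●○○○
●●●○
4) ●○○○
●○●●
●●○●
●○●●
●●●●
5) ●○○○
●○●●
●●○●
●●●●
○○○●
6) ●○○○
●○●●
●●○●
●●○●
○●●○
7) ●●○○
○●○●
●○○●
●●○●
○●●○
8) ●●○○
○●○●
●○●●
●○●○
○●○○
9) ○●○○
●○○●
○○●●
●○●○
○●○○
10) ○●○○
●○○●
○○●●
○○●○
●○○○
11) ○●○○
●○○●
○○●●
●○●○
○●○○
12) ○●○○
●○○●
○●●●
○●○○
○○○○
13) ○●○○
●○○●
○○●●
●○●○
○●○○
14) ○●○○
●●○●
●●○●
●●●○
○●○○
15) ○○●●
●●●●
●●○●
●●●○
○●○○
16) ●●●●
○●●●
●●○●
●●●○
○●○○
17) ●○●●
●○○●
●○○●
●●●○
○●○○
18) ●○●●
●○○●
●○○○
●●○●
○●○●
19) ●○○○
●○○○
●○○○
●●○●
○●○●
20) ●○○○
●○○○
●○○○
●○○●
●○●●
21) ●○○○
○○○○
○●○○
○○○●
●○●●

1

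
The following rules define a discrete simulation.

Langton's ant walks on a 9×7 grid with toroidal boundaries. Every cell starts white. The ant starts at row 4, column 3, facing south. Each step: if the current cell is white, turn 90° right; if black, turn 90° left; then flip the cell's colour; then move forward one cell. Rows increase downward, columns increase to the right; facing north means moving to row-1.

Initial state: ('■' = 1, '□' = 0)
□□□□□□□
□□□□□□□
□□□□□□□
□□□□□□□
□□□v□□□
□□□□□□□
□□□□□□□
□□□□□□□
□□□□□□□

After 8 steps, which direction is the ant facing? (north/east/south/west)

[0] □□□□□□□
□□□□□□□
□□□□□□□
□□□□□□□
□□□v□□□
□□□□□□□
□□□□□□□
□□□□□□□
□□□□□□□
[1] □□□□□□□
□□□□□□□
□□□□□□□
□□□□□□□
□□<■□□□
□□□□□□□
□□□□□□□
□□□□□□□
□□□□□□□
[2] □□□□□□□
□□□□□□□
□□□□□□□
□□^□□□□
□□■■□□□
□□□□□□□
□□□□□□□
□□□□□□□
□□□□□□□
[3] □□□□□□□
□□□□□□□
□□□□□□□
□□■>□□□
□□■■□□□
□□□□□□□
□□□□□□□
□□□□□□□
□□□□□□□
[4] □□□□□□□
□□□□□□□
□□□□□□□
□□■■□□□
□□■v□□□
□□□□□□□
□□□□□□□
□□□□□□□
□□□□□□□
[5] □□□□□□□
□□□□□□□
□□□□□□□
□□■■□□□
□□■□>□□
□□□□□□□
□□□□□□□
□□□□□□□
□□□□□□□
[6] □□□□□□□
□□□□□□□
□□□□□□□
□□■■□□□
□□■□■□□
□□□□v□□
□□□□□□□
□□□□□□□
□□□□□□□
[7] □□□□□□□
□□□□□□□
□□□□□□□
□□■■□□□
□□■□■□□
□□□<■□□
□□□□□□□
□□□□□□□
□□□□□□□
[8] □□□□□□□
□□□□□□□
□□□□□□□
□□■■□□□
□□■^■□□
□□□■■□□
□□□□□□□
□□□□□□□
□□□□□□□

north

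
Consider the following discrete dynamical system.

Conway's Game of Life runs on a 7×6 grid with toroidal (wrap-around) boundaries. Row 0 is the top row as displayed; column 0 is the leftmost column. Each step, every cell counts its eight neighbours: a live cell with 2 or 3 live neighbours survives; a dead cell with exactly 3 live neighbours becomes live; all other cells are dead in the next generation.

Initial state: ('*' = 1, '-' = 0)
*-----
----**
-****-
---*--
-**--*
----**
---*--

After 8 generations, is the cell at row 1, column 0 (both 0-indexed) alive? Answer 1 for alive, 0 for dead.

k=0  *-----
----**
-****-
---*--
-**--*
----**
---*--
k=1  ----**
***-**
--*--*
*-----
*-**-*
*-****
----**
k=2  -*----
-**---
--***-
*-***-
--*---
--*---
------
k=3  -**---
-*----
----**
----**
--*---
------
------
k=4  -**---
***---
*---**
---***
------
------
------
k=5  *-*---
--**--
--*---
*--*--
----*-
------
------
k=6  -***--
--**--
-**---
---*--
------
------
------
k=7  -*-*--
------
-*----
--*---
------
------
--*---
k=8  --*---
--*---
------
------
------
------
--*---

0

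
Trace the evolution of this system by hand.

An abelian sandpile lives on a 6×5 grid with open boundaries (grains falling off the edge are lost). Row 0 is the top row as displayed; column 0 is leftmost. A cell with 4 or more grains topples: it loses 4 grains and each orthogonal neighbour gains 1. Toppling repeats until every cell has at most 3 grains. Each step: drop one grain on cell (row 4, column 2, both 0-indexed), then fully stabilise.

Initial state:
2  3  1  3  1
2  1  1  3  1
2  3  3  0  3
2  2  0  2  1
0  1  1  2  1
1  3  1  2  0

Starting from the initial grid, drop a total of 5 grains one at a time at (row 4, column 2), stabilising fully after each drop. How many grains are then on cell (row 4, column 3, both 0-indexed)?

3

t=0: 2  3  1  3  1
2  1  1  3  1
2  3  3  0  3
2  2  0  2  1
0  1  1  2  1
1  3  1  2  0
t=1: 2  3  1  3  1
2  1  1  3  1
2  3  3  0  3
2  2  0  2  1
0  1  2  2  1
1  3  1  2  0
t=2: 2  3  1  3  1
2  1  1  3  1
2  3  3  0  3
2  2  0  2  1
0  1  3  2  1
1  3  1  2  0
t=3: 2  3  1  3  1
2  1  1  3  1
2  3  3  0  3
2  2  1  2  1
0  2  0  3  1
1  3  2  2  0
t=4: 2  3  1  3  1
2  1  1  3  1
2  3  3  0  3
2  2  1  2  1
0  2  1  3  1
1  3  2  2  0
t=5: 2  3  1  3  1
2  1  1  3  1
2  3  3  0  3
2  2  1  2  1
0  2  2  3  1
1  3  2  2  0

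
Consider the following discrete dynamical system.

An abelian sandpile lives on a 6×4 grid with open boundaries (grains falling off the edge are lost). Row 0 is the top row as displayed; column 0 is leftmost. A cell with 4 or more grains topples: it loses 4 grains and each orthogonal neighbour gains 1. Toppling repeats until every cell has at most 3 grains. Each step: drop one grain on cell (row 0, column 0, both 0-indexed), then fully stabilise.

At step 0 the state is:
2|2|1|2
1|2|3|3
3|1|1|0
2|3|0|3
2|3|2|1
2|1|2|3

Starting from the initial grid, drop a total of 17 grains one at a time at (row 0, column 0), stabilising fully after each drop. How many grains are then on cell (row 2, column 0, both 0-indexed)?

[0] 2|2|1|2
1|2|3|3
3|1|1|0
2|3|0|3
2|3|2|1
2|1|2|3
[1] 3|2|1|2
1|2|3|3
3|1|1|0
2|3|0|3
2|3|2|1
2|1|2|3
[2] 0|3|1|2
2|2|3|3
3|1|1|0
2|3|0|3
2|3|2|1
2|1|2|3
[3] 1|3|1|2
2|2|3|3
3|1|1|0
2|3|0|3
2|3|2|1
2|1|2|3
[4] 2|3|1|2
2|2|3|3
3|1|1|0
2|3|0|3
2|3|2|1
2|1|2|3
[5] 3|3|1|2
2|2|3|3
3|1|1|0
2|3|0|3
2|3|2|1
2|1|2|3
[6] 1|0|2|2
3|3|3|3
3|1|1|0
2|3|0|3
2|3|2|1
2|1|2|3
[7] 2|0|2|2
3|3|3|3
3|1|1|0
2|3|0|3
2|3|2|1
2|1|2|3
[8] 3|0|2|2
3|3|3|3
3|1|1|0
2|3|0|3
2|3|2|1
2|1|2|3
[9] 1|2|3|3
2|1|1|0
0|3|2|1
3|3|0|3
2|3|2|1
2|1|2|3
[10] 2|2|3|3
2|1|1|0
0|3|2|1
3|3|0|3
2|3|2|1
2|1|2|3
[11] 3|2|3|3
2|1|1|0
0|3|2|1
3|3|0|3
2|3|2|1
2|1|2|3
[12] 0|3|3|3
3|1|1|0
0|3|2|1
3|3|0|3
2|3|2|1
2|1|2|3
[13] 1|3|3|3
3|1|1|0
0|3|2|1
3|3|0|3
2|3|2|1
2|1|2|3
[14] 2|3|3|3
3|1|1|0
0|3|2|1
3|3|0|3
2|3|2|1
2|1|2|3
[15] 3|3|3|3
3|1|1|0
0|3|2|1
3|3|0|3
2|3|2|1
2|1|2|3
[16] 2|1|1|0
0|3|2|1
1|3|2|1
3|3|0|3
2|3|2|1
2|1|2|3
[17] 3|1|1|0
0|3|2|1
1|3|2|1
3|3|0|3
2|3|2|1
2|1|2|3

1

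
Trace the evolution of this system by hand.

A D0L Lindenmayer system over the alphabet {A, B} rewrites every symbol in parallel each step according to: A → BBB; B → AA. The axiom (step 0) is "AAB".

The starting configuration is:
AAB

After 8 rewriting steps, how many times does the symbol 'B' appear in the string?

1296

gen 0: AAB
gen 1: BBBBBBAA
gen 2: AAAAAAAAAAAABBBBBB
gen 3: BBBBBBBBBBBBBBBBBBBBBBBBBBBBBBBBBBBBAAAAAAAAAAAA
gen 4: AAAAAAAAAAAAAAAAAAAAAAAAAAAAAAAAAAAAAAAAAAAAAAAAAAAAAAAAAAAAAAAAAAAAAAAABBBBBBBBBBBBBBBBBBBBBBBBBBBBBBBBBBBB
gen 5: BBBBBBBBBBBBBBBBBBBBBBBBBBBBBBBBBBBBBBBBBBBBBBBBBBBBBBBBBB…AAAAAAAAAAAAAAAAAAAAAAAAAAAAAAAAAAAAAAAAAAAAAAAAAAAAAAAAAA  (len 288)
gen 6: AAAAAAAAAAAAAAAAAAAAAAAAAAAAAAAAAAAAAAAAAAAAAAAAAAAAAAAAAA…BBBBBBBBBBBBBBBBBBBBBBBBBBBBBBBBBBBBBBBBBBBBBBBBBBBBBBBBBB  (len 648)
gen 7: BBBBBBBBBBBBBBBBBBBBBBBBBBBBBBBBBBBBBBBBBBBBBBBBBBBBBBBBBB…AAAAAAAAAAAAAAAAAAAAAAAAAAAAAAAAAAAAAAAAAAAAAAAAAAAAAAAAAA  (len 1728)
gen 8: AAAAAAAAAAAAAAAAAAAAAAAAAAAAAAAAAAAAAAAAAAAAAAAAAAAAAAAAAA…BBBBBBBBBBBBBBBBBBBBBBBBBBBBBBBBBBBBBBBBBBBBBBBBBBBBBBBBBB  (len 3888)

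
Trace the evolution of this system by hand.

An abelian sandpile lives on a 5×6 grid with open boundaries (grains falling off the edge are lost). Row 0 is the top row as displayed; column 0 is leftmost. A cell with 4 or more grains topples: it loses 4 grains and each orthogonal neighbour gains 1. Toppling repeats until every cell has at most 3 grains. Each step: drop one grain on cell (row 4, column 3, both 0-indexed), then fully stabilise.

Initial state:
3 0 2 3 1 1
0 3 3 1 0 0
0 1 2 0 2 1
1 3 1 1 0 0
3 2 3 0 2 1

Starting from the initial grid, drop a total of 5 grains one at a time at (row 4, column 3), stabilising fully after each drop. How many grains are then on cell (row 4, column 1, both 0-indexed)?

3

t=0: 3 0 2 3 1 1
0 3 3 1 0 0
0 1 2 0 2 1
1 3 1 1 0 0
3 2 3 0 2 1
t=1: 3 0 2 3 1 1
0 3 3 1 0 0
0 1 2 0 2 1
1 3 1 1 0 0
3 2 3 1 2 1
t=2: 3 0 2 3 1 1
0 3 3 1 0 0
0 1 2 0 2 1
1 3 1 1 0 0
3 2 3 2 2 1
t=3: 3 0 2 3 1 1
0 3 3 1 0 0
0 1 2 0 2 1
1 3 1 1 0 0
3 2 3 3 2 1
t=4: 3 0 2 3 1 1
0 3 3 1 0 0
0 1 2 0 2 1
1 3 2 2 0 0
3 3 0 1 3 1
t=5: 3 0 2 3 1 1
0 3 3 1 0 0
0 1 2 0 2 1
1 3 2 2 0 0
3 3 0 2 3 1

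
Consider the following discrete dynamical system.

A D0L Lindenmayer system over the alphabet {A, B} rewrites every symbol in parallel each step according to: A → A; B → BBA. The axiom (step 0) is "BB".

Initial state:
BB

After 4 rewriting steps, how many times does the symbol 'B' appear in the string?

[0] BB
[1] BBABBA
[2] BBABBAABBABBAA
[3] BBABBAABBABBAAABBABBAABBABBAAA
[4] BBABBAABBABBAAABBABBAABBABBAAAABBABBAABBABBAAABBABBAABBABBAAAA

32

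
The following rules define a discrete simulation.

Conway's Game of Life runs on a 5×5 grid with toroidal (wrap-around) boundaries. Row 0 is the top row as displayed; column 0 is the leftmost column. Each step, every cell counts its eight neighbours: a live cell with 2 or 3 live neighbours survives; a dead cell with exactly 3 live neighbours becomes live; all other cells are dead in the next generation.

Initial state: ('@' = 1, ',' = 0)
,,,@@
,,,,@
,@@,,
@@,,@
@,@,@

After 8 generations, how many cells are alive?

0) ,,,@@
,,,,@
,@@,,
@@,,@
@,@,@
1) ,,,,,
@,@,@
,@@@@
,,,,@
,,@,,
2) ,@,@,
@,@,@
,@@,,
@@,,@
,,,,,
3) @@@@@
@,,,@
,,@,,
@@@,,
,@@,@
4) ,,,,,
,,,,,
,,@@@
@,,,,
,,,,,
5) ,,,,,
,,,@,
,,,@@
,,,@@
,,,,,
6) ,,,,,
,,,@@
,,@,,
,,,@@
,,,,,
7) ,,,,,
,,,@,
,,@,,
,,,@,
,,,,,
8) ,,,,,
,,,,,
,,@@,
,,,,,
,,,,,

2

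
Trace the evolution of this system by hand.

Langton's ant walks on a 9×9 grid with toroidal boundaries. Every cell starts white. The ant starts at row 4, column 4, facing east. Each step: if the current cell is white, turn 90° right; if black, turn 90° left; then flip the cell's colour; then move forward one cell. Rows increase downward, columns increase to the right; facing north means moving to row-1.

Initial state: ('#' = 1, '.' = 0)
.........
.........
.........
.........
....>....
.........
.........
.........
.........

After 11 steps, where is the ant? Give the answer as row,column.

step 0: .........
.........
.........
.........
....>....
.........
.........
.........
.........
step 1: .........
.........
.........
.........
....#....
....v....
.........
.........
.........
step 2: .........
.........
.........
.........
....#....
...<#....
.........
.........
.........
step 3: .........
.........
.........
.........
...^#....
...##....
.........
.........
.........
step 4: .........
.........
.........
.........
...#>....
...##....
.........
.........
.........
step 5: .........
.........
.........
....^....
...#.....
...##....
.........
.........
.........
step 6: .........
.........
.........
....#>...
...#.....
...##....
.........
.........
.........
step 7: .........
.........
.........
....##...
...#.v...
...##....
.........
.........
.........
step 8: .........
.........
.........
....##...
...#<#...
...##....
.........
.........
.........
step 9: .........
.........
.........
....^#...
...###...
...##....
.........
.........
.........
step 10: .........
.........
.........
...<.#...
...###...
...##....
.........
.........
.........
step 11: .........
.........
...^.....
...#.#...
...###...
...##....
.........
.........
.........

2,3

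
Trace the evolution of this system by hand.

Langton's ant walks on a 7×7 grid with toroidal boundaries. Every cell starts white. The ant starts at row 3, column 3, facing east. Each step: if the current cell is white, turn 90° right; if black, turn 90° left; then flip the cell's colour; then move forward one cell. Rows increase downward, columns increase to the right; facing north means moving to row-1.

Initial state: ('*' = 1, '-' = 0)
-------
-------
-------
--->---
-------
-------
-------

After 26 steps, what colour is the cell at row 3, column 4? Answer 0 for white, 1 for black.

1

t=0: -------
-------
-------
--->---
-------
-------
-------
t=1: -------
-------
-------
---*---
---v---
-------
-------
t=2: -------
-------
-------
---*---
--<*---
-------
-------
t=3: -------
-------
-------
--^*---
--**---
-------
-------
t=4: -------
-------
-------
--*>---
--**---
-------
-------
t=5: -------
-------
---^---
--*----
--**---
-------
-------
t=6: -------
-------
---*>--
--*----
--**---
-------
-------
t=7: -------
-------
---**--
--*-v--
--**---
-------
-------
t=8: -------
-------
---**--
--*<*--
--**---
-------
-------
t=9: -------
-------
---^*--
--***--
--**---
-------
-------
t=10: -------
-------
--<-*--
--***--
--**---
-------
-------
t=11: -------
--^----
--*-*--
--***--
--**---
-------
-------
t=12: -------
--*>---
--*-*--
--***--
--**---
-------
-------
t=13: -------
--**---
--*v*--
--***--
--**---
-------
-------
t=14: -------
--**---
--<**--
--***--
--**---
-------
-------
t=15: -------
--**---
---**--
--v**--
--**---
-------
-------
t=16: -------
--**---
---**--
--->*--
--**---
-------
-------
t=17: -------
--**---
---^*--
----*--
--**---
-------
-------
t=18: -------
--**---
--<-*--
----*--
--**---
-------
-------
t=19: -------
--^*---
--*-*--
----*--
--**---
-------
-------
t=20: -------
-<-*---
--*-*--
----*--
--**---
-------
-------
t=21: -^-----
-*-*---
--*-*--
----*--
--**---
-------
-------
t=22: -*>----
-*-*---
--*-*--
----*--
--**---
-------
-------
t=23: -**----
-*v*---
--*-*--
----*--
--**---
-------
-------
t=24: -**----
-<**---
--*-*--
----*--
--**---
-------
-------
t=25: -**----
--**---
-v*-*--
----*--
--**---
-------
-------
t=26: -**----
--**---
<**-*--
----*--
--**---
-------
-------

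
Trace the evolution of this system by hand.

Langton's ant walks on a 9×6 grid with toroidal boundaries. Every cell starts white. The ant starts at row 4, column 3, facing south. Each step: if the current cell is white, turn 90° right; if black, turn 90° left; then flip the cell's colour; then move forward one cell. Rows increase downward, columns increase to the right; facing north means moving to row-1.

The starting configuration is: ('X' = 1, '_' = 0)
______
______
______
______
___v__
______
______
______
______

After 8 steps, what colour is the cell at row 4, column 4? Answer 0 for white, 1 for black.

1

0) ______
______
______
______
___v__
______
______
______
______
1) ______
______
______
______
__<X__
______
______
______
______
2) ______
______
______
__^___
__XX__
______
______
______
______
3) ______
______
______
__X>__
__XX__
______
______
______
______
4) ______
______
______
__XX__
__Xv__
______
______
______
______
5) ______
______
______
__XX__
__X_>_
______
______
______
______
6) ______
______
______
__XX__
__X_X_
____v_
______
______
______
7) ______
______
______
__XX__
__X_X_
___<X_
______
______
______
8) ______
______
______
__XX__
__X^X_
___XX_
______
______
______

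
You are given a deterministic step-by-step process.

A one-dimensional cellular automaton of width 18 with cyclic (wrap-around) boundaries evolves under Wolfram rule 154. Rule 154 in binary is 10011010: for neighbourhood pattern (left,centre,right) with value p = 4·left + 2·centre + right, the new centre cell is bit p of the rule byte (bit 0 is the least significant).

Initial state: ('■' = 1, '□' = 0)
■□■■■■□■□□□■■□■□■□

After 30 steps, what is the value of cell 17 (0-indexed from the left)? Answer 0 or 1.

0

gen 0: ■□■■■■□■□□□■■□■□■□
gen 1: □□■■■□□□■□■■□□□□□□
gen 2: □■■■□■□■□□■□■□□□□□
gen 3: ■■■□□□□□■■□□□■□□□□
gen 4: ■■□■□□□■■□■□■□■□□■
gen 5: ■□□□■□■■□□□□□□□■■■
gen 6: □■□■□□■□■□□□□□■■■■
gen 7: □□□□■■□□□■□□□■■■■□
gen 8: □□□■■□■□■□■□■■■■□■
gen 9: ■□■■□□□□□□□□■■■□□□
gen 10: □□■□■□□□□□□■■■□■□■
gen 11: ■■□□□■□□□□■■■□□□□□
gen 12: ■□■□■□■□□■■■□■□□□■
gen 13: □□□□□□□■■■■□□□■□■■
gen 14: ■□□□□□■■■■□■□■□□■□
gen 15: □■□□□■■■■□□□□□■■□□
gen 16: ■□■□■■■■□■□□□■■□■□
gen 17: □□□□■■■□□□■□■■□□□□
gen 18: □□□■■■□■□■□□■□■□□□
gen 19: □□■■■□□□□□■■□□□■□□
gen 20: □■■■□■□□□■■□■□■□■□
gen 21: ■■■□□□■□■■□□□□□□□■
gen 22: ■■□■□■□□■□■□□□□□■■
gen 23: ■□□□□□■■□□□■□□□■■■
gen 24: □■□□□■■□■□■□■□■■■■
gen 25: □□■□■■□□□□□□□□■■■□
gen 26: □■□□■□■□□□□□□■■■□■
gen 27: □□■■□□□■□□□□■■■□□□
gen 28: □■■□■□■□■□□■■■□■□□
gen 29: ■■□□□□□□□■■■■□□□■□
gen 30: ■□■□□□□□■■■■□■□■□□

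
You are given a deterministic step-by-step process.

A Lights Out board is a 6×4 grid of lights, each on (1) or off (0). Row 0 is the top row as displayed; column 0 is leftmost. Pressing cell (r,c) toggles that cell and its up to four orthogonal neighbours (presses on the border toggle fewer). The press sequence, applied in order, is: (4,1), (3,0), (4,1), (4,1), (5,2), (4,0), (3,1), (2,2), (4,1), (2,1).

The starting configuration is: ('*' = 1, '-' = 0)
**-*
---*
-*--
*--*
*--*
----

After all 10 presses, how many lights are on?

step 0: **-*
---*
-*--
*--*
*--*
----
step 1: **-*
---*
-*--
**-*
-***
-*--
step 2: **-*
---*
**--
---*
****
-*--
step 3: **-*
---*
**--
-*-*
---*
----
step 4: **-*
---*
**--
---*
****
-*--
step 5: **-*
---*
**--
---*
**-*
--**
step 6: **-*
---*
**--
*--*
---*
*-**
step 7: **-*
---*
*---
-***
-*-*
*-**
step 8: **-*
--**
****
-*-*
-*-*
*-**
step 9: **-*
--**
****
---*
*-**
****
step 10: **-*
-***
---*
-*-*
*-**
****

16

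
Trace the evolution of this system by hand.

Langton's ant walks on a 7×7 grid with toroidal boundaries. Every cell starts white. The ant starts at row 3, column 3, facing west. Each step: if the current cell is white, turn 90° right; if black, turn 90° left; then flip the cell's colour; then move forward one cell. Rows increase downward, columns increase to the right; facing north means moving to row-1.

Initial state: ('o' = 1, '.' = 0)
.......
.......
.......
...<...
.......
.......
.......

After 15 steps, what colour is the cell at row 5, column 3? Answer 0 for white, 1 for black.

1

step 0: .......
.......
.......
...<...
.......
.......
.......
step 1: .......
.......
...^...
...o...
.......
.......
.......
step 2: .......
.......
...o>..
...o...
.......
.......
.......
step 3: .......
.......
...oo..
...ov..
.......
.......
.......
step 4: .......
.......
...oo..
...<o..
.......
.......
.......
step 5: .......
.......
...oo..
....o..
...v...
.......
.......
step 6: .......
.......
...oo..
....o..
..<o...
.......
.......
step 7: .......
.......
...oo..
..^.o..
..oo...
.......
.......
step 8: .......
.......
...oo..
..o>o..
..oo...
.......
.......
step 9: .......
.......
...oo..
..ooo..
..ov...
.......
.......
step 10: .......
.......
...oo..
..ooo..
..o.>..
.......
.......
step 11: .......
.......
...oo..
..ooo..
..o.o..
....v..
.......
step 12: .......
.......
...oo..
..ooo..
..o.o..
...<o..
.......
step 13: .......
.......
...oo..
..ooo..
..o^o..
...oo..
.......
step 14: .......
.......
...oo..
..ooo..
..oo>..
...oo..
.......
step 15: .......
.......
...oo..
..oo^..
..oo...
...oo..
.......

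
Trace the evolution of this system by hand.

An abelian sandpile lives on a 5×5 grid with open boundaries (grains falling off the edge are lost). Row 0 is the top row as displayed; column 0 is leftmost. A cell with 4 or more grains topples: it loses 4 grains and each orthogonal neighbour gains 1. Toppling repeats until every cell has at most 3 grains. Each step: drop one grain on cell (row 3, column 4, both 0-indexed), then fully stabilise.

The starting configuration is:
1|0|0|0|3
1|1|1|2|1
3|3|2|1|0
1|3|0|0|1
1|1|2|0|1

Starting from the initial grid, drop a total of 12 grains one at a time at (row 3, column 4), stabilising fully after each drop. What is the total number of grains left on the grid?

36

gen 0: 1|0|0|0|3
1|1|1|2|1
3|3|2|1|0
1|3|0|0|1
1|1|2|0|1
gen 1: 1|0|0|0|3
1|1|1|2|1
3|3|2|1|0
1|3|0|0|2
1|1|2|0|1
gen 2: 1|0|0|0|3
1|1|1|2|1
3|3|2|1|0
1|3|0|0|3
1|1|2|0|1
gen 3: 1|0|0|0|3
1|1|1|2|1
3|3|2|1|1
1|3|0|1|0
1|1|2|0|2
gen 4: 1|0|0|0|3
1|1|1|2|1
3|3|2|1|1
1|3|0|1|1
1|1|2|0|2
gen 5: 1|0|0|0|3
1|1|1|2|1
3|3|2|1|1
1|3|0|1|2
1|1|2|0|2
gen 6: 1|0|0|0|3
1|1|1|2|1
3|3|2|1|1
1|3|0|1|3
1|1|2|0|2
gen 7: 1|0|0|0|3
1|1|1|2|1
3|3|2|1|2
1|3|0|2|0
1|1|2|0|3
gen 8: 1|0|0|0|3
1|1|1|2|1
3|3|2|1|2
1|3|0|2|1
1|1|2|0|3
gen 9: 1|0|0|0|3
1|1|1|2|1
3|3|2|1|2
1|3|0|2|2
1|1|2|0|3
gen 10: 1|0|0|0|3
1|1|1|2|1
3|3|2|1|2
1|3|0|2|3
1|1|2|0|3
gen 11: 1|0|0|0|3
1|1|1|2|1
3|3|2|1|3
1|3|0|3|1
1|1|2|1|0
gen 12: 1|0|0|0|3
1|1|1|2|1
3|3|2|1|3
1|3|0|3|2
1|1|2|1|0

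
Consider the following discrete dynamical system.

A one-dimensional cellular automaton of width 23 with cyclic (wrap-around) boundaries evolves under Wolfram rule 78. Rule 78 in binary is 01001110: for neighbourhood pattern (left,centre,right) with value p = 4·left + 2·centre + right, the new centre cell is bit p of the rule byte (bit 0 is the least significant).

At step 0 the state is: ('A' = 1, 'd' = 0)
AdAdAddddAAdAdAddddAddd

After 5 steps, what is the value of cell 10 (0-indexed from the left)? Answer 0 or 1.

0) AdAdAddddAAdAdAddddAddd
1) AdAdAdddAAAdAdAdddAAddA
2) AdAdAddAAdAdAdAddAAAdAA
3) AdAdAdAAAdAdAdAdAAdAdAd
4) AdAdAdAdAdAdAdAdAAdAdAd
5) AdAdAdAdAdAdAdAdAAdAdAd

1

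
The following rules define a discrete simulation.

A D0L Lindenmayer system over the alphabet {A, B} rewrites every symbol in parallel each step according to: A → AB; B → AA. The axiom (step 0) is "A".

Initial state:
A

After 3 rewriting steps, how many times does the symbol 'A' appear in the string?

gen 0: A
gen 1: AB
gen 2: ABAA
gen 3: ABAAABAB

5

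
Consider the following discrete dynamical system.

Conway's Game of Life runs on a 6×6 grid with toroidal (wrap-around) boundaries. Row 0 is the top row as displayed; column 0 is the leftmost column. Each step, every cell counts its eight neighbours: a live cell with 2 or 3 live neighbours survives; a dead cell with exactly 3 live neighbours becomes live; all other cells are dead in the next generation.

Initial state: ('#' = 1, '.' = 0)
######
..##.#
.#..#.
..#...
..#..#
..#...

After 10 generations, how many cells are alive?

[0] ######
..##.#
.#..#.
..#...
..#..#
..#...
[1] #....#
......
.#..#.
.###..
.###..
......
[2] ......
#....#
.#.#..
#...#.
.#.#..
###...
[3] .....#
#.....
.#..#.
##.##.
...#.#
###...
[4] .....#
#....#
.####.
##.#..
...#.#
###.##
[5] ......
####.#
...##.
##...#
...#..
.###..
[6] ....#.
####.#
...#..
#.##.#
...##.
..##..
[7] #...##
####.#
......
..#..#
.#...#
..#...
[8] ....#.
.###..
...###
#.....
###...
.#..#.
[9] .#..#.
..#..#
##.###
#.###.
#.#..#
####.#
[10] ....#.
..#...
......
......
......
...#..

3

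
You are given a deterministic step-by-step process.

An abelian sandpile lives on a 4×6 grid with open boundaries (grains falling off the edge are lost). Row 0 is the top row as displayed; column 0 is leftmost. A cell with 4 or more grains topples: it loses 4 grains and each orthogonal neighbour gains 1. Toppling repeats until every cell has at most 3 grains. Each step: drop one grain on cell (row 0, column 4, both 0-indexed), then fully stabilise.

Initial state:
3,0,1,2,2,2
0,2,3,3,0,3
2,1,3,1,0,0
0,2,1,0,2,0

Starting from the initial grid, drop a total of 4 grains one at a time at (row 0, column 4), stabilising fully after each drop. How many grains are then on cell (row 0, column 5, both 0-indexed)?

t=0: 3,0,1,2,2,2
0,2,3,3,0,3
2,1,3,1,0,0
0,2,1,0,2,0
t=1: 3,0,1,2,3,2
0,2,3,3,0,3
2,1,3,1,0,0
0,2,1,0,2,0
t=2: 3,0,1,3,0,3
0,2,3,3,1,3
2,1,3,1,0,0
0,2,1,0,2,0
t=3: 3,0,1,3,1,3
0,2,3,3,1,3
2,1,3,1,0,0
0,2,1,0,2,0
t=4: 3,0,1,3,2,3
0,2,3,3,1,3
2,1,3,1,0,0
0,2,1,0,2,0

3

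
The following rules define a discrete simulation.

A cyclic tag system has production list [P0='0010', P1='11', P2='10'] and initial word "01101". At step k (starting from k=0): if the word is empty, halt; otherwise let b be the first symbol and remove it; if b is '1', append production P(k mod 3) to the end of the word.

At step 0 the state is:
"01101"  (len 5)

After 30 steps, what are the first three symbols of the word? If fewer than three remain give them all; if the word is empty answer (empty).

gen 0: "01101"  (len 5)
gen 1: "1101"  (len 4)
gen 2: "10111"  (len 5)
gen 3: "011110"  (len 6)
gen 4: "11110"  (len 5)
gen 5: "111011"  (len 6)
gen 6: "1101110"  (len 7)
gen 7: "1011100010"  (len 10)
gen 8: "01110001011"  (len 11)
gen 9: "1110001011"  (len 10)
gen 10: "1100010110010"  (len 13)
gen 11: "10001011001011"  (len 14)
gen 12: "000101100101110"  (len 15)
gen 13: "00101100101110"  (len 14)
gen 14: "0101100101110"  (len 13)
gen 15: "101100101110"  (len 12)
gen 16: "011001011100010"  (len 15)
gen 17: "11001011100010"  (len 14)
gen 18: "100101110001010"  (len 15)
gen 19: "001011100010100010"  (len 18)
gen 20: "01011100010100010"  (len 17)
gen 21: "1011100010100010"  (len 16)
gen 22: "0111000101000100010"  (len 19)
gen 23: "111000101000100010"  (len 18)
gen 24: "1100010100010001010"  (len 19)
gen 25: "1000101000100010100010"  (len 22)
gen 26: "00010100010001010001011"  (len 23)
gen 27: "0010100010001010001011"  (len 22)
gen 28: "010100010001010001011"  (len 21)
gen 29: "10100010001010001011"  (len 20)
gen 30: "010001000101000101110"  (len 21)

010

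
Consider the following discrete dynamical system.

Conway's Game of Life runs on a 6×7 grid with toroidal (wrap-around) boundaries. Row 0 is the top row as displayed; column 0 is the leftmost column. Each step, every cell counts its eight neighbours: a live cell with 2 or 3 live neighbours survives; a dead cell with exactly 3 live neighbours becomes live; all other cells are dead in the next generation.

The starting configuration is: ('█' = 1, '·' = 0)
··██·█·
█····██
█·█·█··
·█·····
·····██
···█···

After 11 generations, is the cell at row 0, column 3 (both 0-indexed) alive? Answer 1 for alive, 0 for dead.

0

0) ··██·█·
█····██
█·█·█··
·█·····
·····██
···█···
1) ··██·█·
█·█··█·
█····█·
██···██
·······
··██·██
2) ·····█·
··██·█·
····██·
██···█·
·██·█··
··██·██
3) ·····█·
···█·██
·███·█·
████·██
····█··
·███·██
4) █··█···
···█·██
·······
█····██
·······
··██·██
5) █··█···
····█·█
█···█··
······█
█···█··
··███·█
6) █·█···█
█··████
█·····█
█····██
█···█·█
███·███
7) ··█····
···██··
·█·····
·█·····
···██··
··█·█··
8) ··█·█··
··██···
··█····
··█····
··███··
··█·█··
9) ·██·█··
·██····
·██····
·██····
·██·█··
·██·██·
10) █···██·
█······
█··█···
█······
█···██·
█···██·
11) ██··██·
██··█··
██····█
██··█··
██··██·
██·█···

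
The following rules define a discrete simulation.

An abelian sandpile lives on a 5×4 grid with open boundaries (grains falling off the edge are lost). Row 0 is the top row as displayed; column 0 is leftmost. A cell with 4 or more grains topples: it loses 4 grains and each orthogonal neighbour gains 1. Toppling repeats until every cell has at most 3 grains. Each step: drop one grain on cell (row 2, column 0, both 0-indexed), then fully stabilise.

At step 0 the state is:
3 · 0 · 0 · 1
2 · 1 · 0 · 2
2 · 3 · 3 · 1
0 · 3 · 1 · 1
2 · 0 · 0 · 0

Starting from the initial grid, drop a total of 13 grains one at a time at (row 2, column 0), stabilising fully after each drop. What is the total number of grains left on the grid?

28

0) 3 · 0 · 0 · 1
2 · 1 · 0 · 2
2 · 3 · 3 · 1
0 · 3 · 1 · 1
2 · 0 · 0 · 0
1) 3 · 0 · 0 · 1
2 · 1 · 0 · 2
3 · 3 · 3 · 1
0 · 3 · 1 · 1
2 · 0 · 0 · 0
2) 3 · 0 · 0 · 1
3 · 2 · 1 · 2
1 · 2 · 0 · 2
2 · 0 · 3 · 1
2 · 1 · 0 · 0
3) 3 · 0 · 0 · 1
3 · 2 · 1 · 2
2 · 2 · 0 · 2
2 · 0 · 3 · 1
2 · 1 · 0 · 0
4) 3 · 0 · 0 · 1
3 · 2 · 1 · 2
3 · 2 · 0 · 2
2 · 0 · 3 · 1
2 · 1 · 0 · 0
5) 0 · 1 · 0 · 1
1 · 3 · 1 · 2
1 · 3 · 0 · 2
3 · 0 · 3 · 1
2 · 1 · 0 · 0
6) 0 · 1 · 0 · 1
1 · 3 · 1 · 2
2 · 3 · 0 · 2
3 · 0 · 3 · 1
2 · 1 · 0 · 0
7) 0 · 1 · 0 · 1
1 · 3 · 1 · 2
3 · 3 · 0 · 2
3 · 0 · 3 · 1
2 · 1 · 0 · 0
8) 0 · 2 · 0 · 1
3 · 0 · 2 · 2
2 · 1 · 1 · 2
0 · 2 · 3 · 1
3 · 1 · 0 · 0
9) 0 · 2 · 0 · 1
3 · 0 · 2 · 2
3 · 1 · 1 · 2
0 · 2 · 3 · 1
3 · 1 · 0 · 0
10) 1 · 2 · 0 · 1
0 · 1 · 2 · 2
1 · 2 · 1 · 2
1 · 2 · 3 · 1
3 · 1 · 0 · 0
11) 1 · 2 · 0 · 1
0 · 1 · 2 · 2
2 · 2 · 1 · 2
1 · 2 · 3 · 1
3 · 1 · 0 · 0
12) 1 · 2 · 0 · 1
0 · 1 · 2 · 2
3 · 2 · 1 · 2
1 · 2 · 3 · 1
3 · 1 · 0 · 0
13) 1 · 2 · 0 · 1
1 · 1 · 2 · 2
0 · 3 · 1 · 2
2 · 2 · 3 · 1
3 · 1 · 0 · 0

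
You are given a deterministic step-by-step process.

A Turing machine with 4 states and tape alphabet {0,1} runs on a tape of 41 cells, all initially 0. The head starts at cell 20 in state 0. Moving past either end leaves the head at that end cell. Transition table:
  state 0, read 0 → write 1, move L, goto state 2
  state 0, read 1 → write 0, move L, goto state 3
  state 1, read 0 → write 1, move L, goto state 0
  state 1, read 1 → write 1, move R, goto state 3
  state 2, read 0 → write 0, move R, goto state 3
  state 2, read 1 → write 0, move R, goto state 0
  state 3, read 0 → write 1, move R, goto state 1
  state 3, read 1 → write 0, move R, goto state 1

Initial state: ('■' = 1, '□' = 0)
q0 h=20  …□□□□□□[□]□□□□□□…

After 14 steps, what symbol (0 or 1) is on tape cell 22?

1

step 0: q0 h=20  …□□□□□□[□]□□□□□□…
step 1: q2 h=19  …□□□□□□[□]■□□□□□…
step 2: q3 h=20  …□□□□□□[■]□□□□□□…
step 3: q1 h=21  …□□□□□□[□]□□□□□□…
step 4: q0 h=20  …□□□□□□[□]■□□□□□…
step 5: q2 h=19  …□□□□□□[□]■■□□□□…
step 6: q3 h=20  …□□□□□□[■]■□□□□□…
step 7: q1 h=21  …□□□□□□[■]□□□□□□…
step 8: q3 h=22  …□□□□□■[□]□□□□□□…
step 9: q1 h=23  …□□□□■■[□]□□□□□□…
step 10: q0 h=22  …□□□□□■[■]■□□□□□…
step 11: q3 h=21  …□□□□□□[■]□■□□□□…
step 12: q1 h=22  …□□□□□□[□]■□□□□□…
step 13: q0 h=21  …□□□□□□[□]■■□□□□…
step 14: q2 h=20  …□□□□□□[□]■■■□□□…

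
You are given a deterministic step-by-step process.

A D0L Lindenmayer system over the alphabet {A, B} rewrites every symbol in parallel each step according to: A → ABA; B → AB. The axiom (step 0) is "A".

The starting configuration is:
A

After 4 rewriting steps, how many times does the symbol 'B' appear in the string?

21

[0] A
[1] ABA
[2] ABAABABA
[3] ABAABABAABAABABAABABA
[4] ABAABABAABAABABAABABAABAABABAABAABABAABABAABAABABAABABA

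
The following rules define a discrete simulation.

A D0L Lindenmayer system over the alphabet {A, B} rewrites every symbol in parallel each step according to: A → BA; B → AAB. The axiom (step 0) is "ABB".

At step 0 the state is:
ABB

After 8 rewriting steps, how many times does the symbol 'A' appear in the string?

2209

gen 0: ABB
gen 1: BAAABAAB
gen 2: AABBABABAAABBABAAAB
gen 3: BABAAABAABBAAABBAAABBABABAAABAABBAAABBABABAAAB
gen 4: AABBAAABBABABAAABBABAAABAABBABABAAABAABBABABAAABAABBAAABBAAABBABABAAABBABAAABAABBABABAAABAABBAAABBAAABBABABAAAB
gen 5: BABAAABAABBABABAAABAABBAAABBAAABBABABAAABAABBAAABBABABAAAB…BAAABBABAAABAABBABABAAABAABBABABAAABAABBAAABBAAABBABABAAAB  (len 268)
gen 6: AABBAAABBABABAAABBABAAABAABBAAABBAAABBABABAAABBABAAABAABBA…BAAABBABAAABAABBABABAAABAABBABABAAABAABBAAABBAAABBABABAAAB  (len 647)
gen 7: BABAAABAABBABABAAABAABBAAABBAAABBABABAAABAABBAAABBABABAAAB…BAAABBABAAABAABBABABAAABAABBABABAAABAABBAAABBAAABBABABAAAB  (len 1562)
gen 8: AABBAAABBABABAAABBABAAABAABBAAABBAAABBABABAAABBABAAABAABBA…BAAABBABAAABAABBABABAAABAABBABABAAABAABBAAABBAAABBABABAAAB  (len 3771)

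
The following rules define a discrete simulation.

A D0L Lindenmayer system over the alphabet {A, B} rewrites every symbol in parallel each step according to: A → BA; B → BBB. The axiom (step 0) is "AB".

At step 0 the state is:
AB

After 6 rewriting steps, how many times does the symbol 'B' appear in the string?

1093

[0] AB
[1] BABBB
[2] BBBBABBBBBBBBB
[3] BBBBBBBBBBBBBABBBBBBBBBBBBBBBBBBBBBBBBBBB
[4] BBBBBBBBBBBBBBBBBBBBBBBBBBBBBBBBBBBBBBBBABBBBBBBBBBBBBBBBB…BBBBBBBBBBBBBBBBBBBBBBBBBBBBBBBBBBBBBBBBBBBBBBBBBBBBBBBBBB  (len 122)
[5] BBBBBBBBBBBBBBBBBBBBBBBBBBBBBBBBBBBBBBBBBBBBBBBBBBBBBBBBBB…BBBBBBBBBBBBBBBBBBBBBBBBBBBBBBBBBBBBBBBBBBBBBBBBBBBBBBBBBB  (len 365)
[6] BBBBBBBBBBBBBBBBBBBBBBBBBBBBBBBBBBBBBBBBBBBBBBBBBBBBBBBBBB…BBBBBBBBBBBBBBBBBBBBBBBBBBBBBBBBBBBBBBBBBBBBBBBBBBBBBBBBBB  (len 1094)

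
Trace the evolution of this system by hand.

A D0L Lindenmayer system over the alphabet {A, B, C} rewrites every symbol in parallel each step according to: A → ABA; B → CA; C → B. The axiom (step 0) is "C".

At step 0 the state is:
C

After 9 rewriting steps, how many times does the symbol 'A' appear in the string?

0) C
1) B
2) CA
3) BABA
4) CAABACAABA
5) BABAABACAABABABAABACAABA
6) CAABACAABAABACAABABABAABACAABACAABACAABAABACAABABABAABACAABA
7) BABAABACAABABABAABACAABAABACAABABABAABACAABACAABACAABAABAC…ABACAABAABACAABABABAABACAABACAABACAABAABACAABABABAABACAABA  (len 148)
8) CAABACAABAABACAABABABAABACAABACAABACAABAABACAABABABAABACAA…ABACAABAABACAABABABAABACAABACAABACAABAABACAABABABAABACAABA  (len 368)
9) BABAABACAABABABAABACAABAABACAABABABAABACAABACAABACAABAABAC…ABACAABAABACAABABABAABACAABACAABACAABAABACAABABABAABACAABA  (len 912)

544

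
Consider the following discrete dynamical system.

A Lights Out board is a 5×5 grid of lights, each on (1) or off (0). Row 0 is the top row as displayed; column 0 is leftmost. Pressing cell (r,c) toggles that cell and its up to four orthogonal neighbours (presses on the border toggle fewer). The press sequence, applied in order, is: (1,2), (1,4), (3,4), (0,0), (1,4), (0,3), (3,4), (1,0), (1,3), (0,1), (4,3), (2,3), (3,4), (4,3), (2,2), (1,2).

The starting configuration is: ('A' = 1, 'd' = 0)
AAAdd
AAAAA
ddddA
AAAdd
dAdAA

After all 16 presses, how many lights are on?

step 0: AAAdd
AAAAA
ddddA
AAAdd
dAdAA
step 1: AAddd
AdddA
ddAdA
AAAdd
dAdAA
step 2: AAddA
AddAd
ddAdd
AAAdd
dAdAA
step 3: AAddA
AddAd
ddAdA
AAAAA
dAdAd
step 4: ddddA
dddAd
ddAdA
AAAAA
dAdAd
step 5: ddddd
ddddA
ddAdd
AAAAA
dAdAd
step 6: ddAAA
dddAA
ddAdd
AAAAA
dAdAd
step 7: ddAAA
dddAA
ddAdA
AAAdd
dAdAA
step 8: AdAAA
AAdAA
AdAdA
AAAdd
dAdAA
step 9: AdAdA
AAAdd
AdAAA
AAAdd
dAdAA
step 10: dAddA
AdAdd
AdAAA
AAAdd
dAdAA
step 11: dAddA
AdAdd
AdAAA
AAAAd
dAAdd
step 12: dAddA
AdAAd
Adddd
AAAdd
dAAdd
step 13: dAddA
AdAAd
AdddA
AAAAA
dAAdA
step 14: dAddA
AdAAd
AdddA
AAAdA
dAdAd
step 15: dAddA
AddAd
AAAAA
AAddA
dAdAd
step 16: dAAdA
AAAdd
AAdAA
AAddA
dAdAd

15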